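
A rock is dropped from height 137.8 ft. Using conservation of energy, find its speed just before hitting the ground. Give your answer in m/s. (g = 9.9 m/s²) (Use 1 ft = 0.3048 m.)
Convert to SI: h = 42.0014 m
mgh = ½mv² ⇒ v = √(2gh) = √(2·9.9·42.0014) = 28.84 m/s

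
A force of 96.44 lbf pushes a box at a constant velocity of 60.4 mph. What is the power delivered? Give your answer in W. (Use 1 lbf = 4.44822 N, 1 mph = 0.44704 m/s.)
Convert to SI: F = 428.986 N, v = 27.0012 m/s
P = Fv = (428.986)(27.0012) = 11580 W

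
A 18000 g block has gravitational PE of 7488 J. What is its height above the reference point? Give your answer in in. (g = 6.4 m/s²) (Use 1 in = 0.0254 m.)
Convert to SI: m = 18.0 kg, PE = 7488.0 J
h = PE/(mg) = 7488.0/(18.0·6.4) = 65.0 m = 2559 in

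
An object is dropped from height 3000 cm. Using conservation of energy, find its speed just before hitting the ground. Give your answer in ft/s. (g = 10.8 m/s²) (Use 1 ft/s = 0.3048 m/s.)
Convert to SI: h = 30.0 m
mgh = ½mv² ⇒ v = √(2gh) = √(2·10.8·30.0) = 25.4558 m/s = 83.52 ft/s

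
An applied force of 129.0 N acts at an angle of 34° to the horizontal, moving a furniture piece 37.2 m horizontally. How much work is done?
W = F·d·cosθ = (129.0)(37.2)cos(34°) = 3978 J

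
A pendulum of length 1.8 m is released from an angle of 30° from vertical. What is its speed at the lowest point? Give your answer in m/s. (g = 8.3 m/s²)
h = L(1 − cosθ) = 1.8(1 − cos30°) = 0.241154 m
v = √(2gh) = √(2·8.3·0.241154) = 2.001 m/s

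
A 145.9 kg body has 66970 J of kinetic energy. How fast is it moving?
v = √(2·KE/m) = √(2·66970/145.9) = 30.3 m/s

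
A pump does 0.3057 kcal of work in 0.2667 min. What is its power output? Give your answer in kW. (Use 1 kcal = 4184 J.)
Convert to SI: W = 1279.05 J, t = 16.002 s
P = W/t = 1279.05/16.002 = 79.9306 W = 0.07993 kW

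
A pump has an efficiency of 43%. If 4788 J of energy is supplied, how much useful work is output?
W_out = η·W_in = 0.43·4788 = 2058.84 J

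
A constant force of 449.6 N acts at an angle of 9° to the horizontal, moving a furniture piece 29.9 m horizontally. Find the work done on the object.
W = F·d·cosθ = (449.6)(29.9)cos(9°) = 13280 J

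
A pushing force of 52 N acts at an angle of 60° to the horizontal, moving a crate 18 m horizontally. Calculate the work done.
W = F·d·cosθ = (52)(18)cos(60°) = 468.0 J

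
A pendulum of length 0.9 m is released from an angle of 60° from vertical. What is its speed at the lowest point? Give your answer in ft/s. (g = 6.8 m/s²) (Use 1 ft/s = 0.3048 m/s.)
h = L(1 − cosθ) = 0.9(1 − cos60°) = 0.45 m
v = √(2gh) = √(2·6.8·0.45) = 2.47386 m/s = 8.116 ft/s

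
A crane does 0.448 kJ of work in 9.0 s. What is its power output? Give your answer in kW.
Convert to SI: W = 448.0 J, t = 9.0 s
P = W/t = 448.0/9.0 = 49.7778 W = 0.04978 kW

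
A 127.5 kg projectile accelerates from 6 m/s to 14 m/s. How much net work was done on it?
W = ΔKE = ½m(v₂² − v₁²) = ½(127.5)(14² − 6²) = 10200.0 J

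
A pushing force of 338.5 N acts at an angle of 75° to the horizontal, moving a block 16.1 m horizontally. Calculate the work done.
W = F·d·cosθ = (338.5)(16.1)cos(75°) = 1411 J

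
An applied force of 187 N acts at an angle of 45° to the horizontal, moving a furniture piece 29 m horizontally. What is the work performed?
W = F·d·cosθ = (187)(29)cos(45°) = 3835 J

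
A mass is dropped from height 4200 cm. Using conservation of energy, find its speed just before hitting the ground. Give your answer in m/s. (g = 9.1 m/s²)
Convert to SI: h = 42.0 m
mgh = ½mv² ⇒ v = √(2gh) = √(2·9.1·42.0) = 27.65 m/s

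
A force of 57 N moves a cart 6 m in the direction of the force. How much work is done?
W = F·d = (57)(6) = 342.0 J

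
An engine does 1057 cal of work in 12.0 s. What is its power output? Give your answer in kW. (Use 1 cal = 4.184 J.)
Convert to SI: W = 4422.49 J, t = 12.0 s
P = W/t = 4422.49/12.0 = 368.541 W = 0.3685 kW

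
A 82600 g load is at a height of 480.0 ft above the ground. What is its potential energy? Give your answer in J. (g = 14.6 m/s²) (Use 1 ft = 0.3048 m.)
Convert to SI: m = 82.6 kg, h = 146.304 m
PE = mgh = (82.6)(14.6)(146.304) = 176400 J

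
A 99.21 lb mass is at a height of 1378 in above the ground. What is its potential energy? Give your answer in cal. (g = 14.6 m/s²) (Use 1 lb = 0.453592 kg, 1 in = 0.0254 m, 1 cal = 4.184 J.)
Convert to SI: m = 45.0009 kg, h = 35.0012 m
PE = mgh = (45.0009)(14.6)(35.0012) = 22996.2 J = 5496 cal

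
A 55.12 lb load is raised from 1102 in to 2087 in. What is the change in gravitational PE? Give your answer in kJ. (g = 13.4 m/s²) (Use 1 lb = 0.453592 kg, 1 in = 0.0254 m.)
Convert to SI: m = 25.002 kg, Δh = 25.019 m
ΔPE = mgΔh = (25.002)(13.4)(25.019) = 8382.03 J = 8.382 kJ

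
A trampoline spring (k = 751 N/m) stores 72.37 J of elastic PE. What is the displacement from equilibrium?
x = √(2·PE/k) = √(2·72.37/751) = 0.439 m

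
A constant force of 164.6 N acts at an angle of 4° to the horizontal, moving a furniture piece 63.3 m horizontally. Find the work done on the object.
W = F·d·cosθ = (164.6)(63.3)cos(4°) = 10390 J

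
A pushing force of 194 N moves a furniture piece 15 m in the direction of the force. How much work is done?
W = F·d = (194)(15) = 2910 J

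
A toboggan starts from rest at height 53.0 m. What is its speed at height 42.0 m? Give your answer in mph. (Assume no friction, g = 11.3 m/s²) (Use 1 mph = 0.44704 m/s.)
mgh₁ = mgh₂ + ½mv² ⇒ v = √(2g(h₁−h₂)) = √(2·11.3·11.0) = 15.7671 m/s = 35.27 mph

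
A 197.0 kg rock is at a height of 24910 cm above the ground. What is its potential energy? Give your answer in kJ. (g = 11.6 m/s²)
Convert to SI: m = 197.0 kg, h = 249.1 m
PE = mgh = (197.0)(11.6)(249.1) = 569243 J = 569.2 kJ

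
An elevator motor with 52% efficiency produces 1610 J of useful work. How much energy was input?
W_in = W_out/η = 1610/0.52 = 3096 J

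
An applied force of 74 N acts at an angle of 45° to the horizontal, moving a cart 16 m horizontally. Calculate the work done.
W = F·d·cosθ = (74)(16)cos(45°) = 837.2 J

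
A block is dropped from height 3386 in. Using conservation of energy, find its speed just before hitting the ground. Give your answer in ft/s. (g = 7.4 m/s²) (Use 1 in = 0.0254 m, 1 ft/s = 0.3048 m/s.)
Convert to SI: h = 86.0044 m
mgh = ½mv² ⇒ v = √(2gh) = √(2·7.4·86.0044) = 35.6772 m/s = 117.1 ft/s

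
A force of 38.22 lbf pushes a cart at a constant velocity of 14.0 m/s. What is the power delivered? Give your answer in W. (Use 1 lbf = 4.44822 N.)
Convert to SI: F = 170.011 N, v = 14.0 m/s
P = Fv = (170.011)(14.0) = 2380 W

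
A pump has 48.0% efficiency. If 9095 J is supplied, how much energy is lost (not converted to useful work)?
W_lost = W_in(1 − η) = 9095·(1 − 0.48) = 4729 J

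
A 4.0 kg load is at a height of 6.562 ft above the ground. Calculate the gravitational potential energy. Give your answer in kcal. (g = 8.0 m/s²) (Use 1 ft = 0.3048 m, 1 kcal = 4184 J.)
Convert to SI: m = 4.0 kg, h = 2.0001 m
PE = mgh = (4.0)(8.0)(2.0001) = 64.0031 J = 0.0153 kcal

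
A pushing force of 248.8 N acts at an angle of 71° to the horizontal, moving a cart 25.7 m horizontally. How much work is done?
W = F·d·cosθ = (248.8)(25.7)cos(71°) = 2082 J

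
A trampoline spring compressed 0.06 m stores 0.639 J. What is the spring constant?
k = 2·PE/x² = 2·0.639/(0.06)² = 355.0 N/m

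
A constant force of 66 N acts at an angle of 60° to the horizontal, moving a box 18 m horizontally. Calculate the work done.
W = F·d·cosθ = (66)(18)cos(60°) = 594.0 J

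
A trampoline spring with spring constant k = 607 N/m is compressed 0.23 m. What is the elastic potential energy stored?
PE = ½kx² = ½(607)(0.23)² = 16.06 J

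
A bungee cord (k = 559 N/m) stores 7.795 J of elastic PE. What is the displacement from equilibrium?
x = √(2·PE/k) = √(2·7.795/559) = 0.167 m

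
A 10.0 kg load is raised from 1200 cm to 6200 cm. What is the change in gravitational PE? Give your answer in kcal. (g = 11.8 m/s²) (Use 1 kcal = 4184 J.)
Convert to SI: m = 10.0 kg, Δh = 50.0 m
ΔPE = mgΔh = (10.0)(11.8)(50.0) = 5900.0 J = 1.41 kcal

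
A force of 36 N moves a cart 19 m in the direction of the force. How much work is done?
W = F·d = (36)(19) = 684.0 J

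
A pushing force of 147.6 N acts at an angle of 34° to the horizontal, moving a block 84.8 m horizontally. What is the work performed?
W = F·d·cosθ = (147.6)(84.8)cos(34°) = 10380 J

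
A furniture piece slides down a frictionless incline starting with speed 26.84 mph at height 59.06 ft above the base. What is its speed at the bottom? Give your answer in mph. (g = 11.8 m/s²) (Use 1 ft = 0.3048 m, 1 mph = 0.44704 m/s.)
Convert to SI: v₀ = 11.9986 m/s, h = 18.0015 m
½mv₀² + mgh = ½mv² ⇒ v = √(v₀² + 2gh) = √(11.9986² + 2·11.8·18.0015) = 23.8495 m/s = 53.35 mph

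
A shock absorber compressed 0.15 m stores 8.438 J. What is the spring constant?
k = 2·PE/x² = 2·8.438/(0.15)² = 750.0 N/m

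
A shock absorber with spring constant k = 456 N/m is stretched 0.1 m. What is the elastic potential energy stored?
PE = ½kx² = ½(456)(0.1)² = 2.28 J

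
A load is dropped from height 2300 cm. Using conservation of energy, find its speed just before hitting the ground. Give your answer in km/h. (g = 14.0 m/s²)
Convert to SI: h = 23.0 m
mgh = ½mv² ⇒ v = √(2gh) = √(2·14.0·23.0) = 25.3772 m/s = 91.36 km/h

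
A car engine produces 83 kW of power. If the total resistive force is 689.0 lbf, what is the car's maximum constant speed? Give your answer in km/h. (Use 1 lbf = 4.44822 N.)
Convert to SI: F = 3064.82 N
P = Fv ⇒ v = P/F = 83000 W/3064.82 N = 27.0815 m/s = 97.49 km/h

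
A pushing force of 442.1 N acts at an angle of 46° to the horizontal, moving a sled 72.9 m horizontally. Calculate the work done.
W = F·d·cosθ = (442.1)(72.9)cos(46°) = 22390 J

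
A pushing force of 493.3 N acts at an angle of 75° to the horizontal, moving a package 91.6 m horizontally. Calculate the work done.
W = F·d·cosθ = (493.3)(91.6)cos(75°) = 11700 J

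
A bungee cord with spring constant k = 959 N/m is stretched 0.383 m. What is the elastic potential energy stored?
PE = ½kx² = ½(959)(0.383)² = 70.34 J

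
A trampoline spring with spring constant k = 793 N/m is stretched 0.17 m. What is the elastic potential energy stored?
PE = ½kx² = ½(793)(0.17)² = 11.46 J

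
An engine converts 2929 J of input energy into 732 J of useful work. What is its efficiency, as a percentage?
η = W_out/W_in = 732/2929 = 24.99%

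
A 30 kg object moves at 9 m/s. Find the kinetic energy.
KE = ½mv² = ½(30)(9)² = 1215.0 J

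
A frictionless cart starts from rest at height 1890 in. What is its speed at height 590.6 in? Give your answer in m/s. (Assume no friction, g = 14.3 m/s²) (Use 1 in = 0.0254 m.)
Convert to SI: h₁−h₂ = 33.0048 m
mgh₁ = mgh₂ + ½mv² ⇒ v = √(2g(h₁−h₂)) = √(2·14.3·33.0048) = 30.72 m/s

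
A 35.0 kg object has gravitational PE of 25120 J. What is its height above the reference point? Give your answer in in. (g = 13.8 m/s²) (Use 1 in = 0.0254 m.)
h = PE/(mg) = 25120.0/(35.0·13.8) = 52.0083 m = 2048 in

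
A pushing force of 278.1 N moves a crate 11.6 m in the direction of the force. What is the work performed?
W = F·d = (278.1)(11.6) = 3226 J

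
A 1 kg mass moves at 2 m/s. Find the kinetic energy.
KE = ½mv² = ½(1)(2)² = 2.0 J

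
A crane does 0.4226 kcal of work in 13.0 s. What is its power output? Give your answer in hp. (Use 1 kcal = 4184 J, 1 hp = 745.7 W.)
Convert to SI: W = 1768.16 J, t = 13.0 s
P = W/t = 1768.16/13.0 = 136.012 W = 0.1824 hp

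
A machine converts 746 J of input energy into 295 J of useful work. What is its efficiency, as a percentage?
η = W_out/W_in = 295/746 = 39.54%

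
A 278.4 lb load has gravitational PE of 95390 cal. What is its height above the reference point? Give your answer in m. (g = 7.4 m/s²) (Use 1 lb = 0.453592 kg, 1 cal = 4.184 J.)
Convert to SI: m = 126.28 kg, PE = 399112 J
h = PE/(mg) = 399112/(126.28·7.4) = 427.1 m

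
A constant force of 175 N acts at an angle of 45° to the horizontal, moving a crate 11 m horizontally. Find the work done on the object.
W = F·d·cosθ = (175)(11)cos(45°) = 1361 J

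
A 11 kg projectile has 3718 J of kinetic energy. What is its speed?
v = √(2·KE/m) = √(2·3718/11) = 26.0 m/s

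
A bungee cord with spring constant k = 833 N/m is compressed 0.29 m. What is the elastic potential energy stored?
PE = ½kx² = ½(833)(0.29)² = 35.03 J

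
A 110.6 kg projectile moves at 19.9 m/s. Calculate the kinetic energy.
KE = ½mv² = ½(110.6)(19.9)² = 21900 J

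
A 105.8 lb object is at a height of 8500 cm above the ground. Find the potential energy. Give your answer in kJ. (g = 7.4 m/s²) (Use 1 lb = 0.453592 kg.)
Convert to SI: m = 47.99 kg, h = 85.0 m
PE = mgh = (47.99)(7.4)(85.0) = 30185.7 J = 30.19 kJ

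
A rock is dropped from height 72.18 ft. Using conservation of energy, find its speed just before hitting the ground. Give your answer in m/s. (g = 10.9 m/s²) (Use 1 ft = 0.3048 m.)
Convert to SI: h = 22.0005 m
mgh = ½mv² ⇒ v = √(2gh) = √(2·10.9·22.0005) = 21.9 m/s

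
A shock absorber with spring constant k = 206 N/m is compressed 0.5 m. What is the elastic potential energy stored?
PE = ½kx² = ½(206)(0.5)² = 25.75 J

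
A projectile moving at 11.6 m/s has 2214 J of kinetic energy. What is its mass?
m = 2·KE/v² = 2·2214/(11.6)² = 32.91 kg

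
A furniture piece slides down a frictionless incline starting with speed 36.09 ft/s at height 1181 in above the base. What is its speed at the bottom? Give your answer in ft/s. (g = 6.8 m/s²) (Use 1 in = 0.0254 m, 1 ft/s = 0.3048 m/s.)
Convert to SI: v₀ = 11.0002 m/s, h = 29.9974 m
½mv₀² + mgh = ½mv² ⇒ v = √(v₀² + 2gh) = √(11.0002² + 2·6.8·29.9974) = 22.9993 m/s = 75.46 ft/s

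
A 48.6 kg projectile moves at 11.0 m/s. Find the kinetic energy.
KE = ½mv² = ½(48.6)(11.0)² = 2940 J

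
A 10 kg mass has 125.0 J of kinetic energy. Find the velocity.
v = √(2·KE/m) = √(2·125.0/10) = 5.0 m/s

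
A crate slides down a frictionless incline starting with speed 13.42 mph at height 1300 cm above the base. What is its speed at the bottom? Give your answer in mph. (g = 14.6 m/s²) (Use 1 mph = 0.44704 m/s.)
Convert to SI: v₀ = 5.99928 m/s, h = 13.0 m
½mv₀² + mgh = ½mv² ⇒ v = √(v₀² + 2gh) = √(5.99928² + 2·14.6·13.0) = 20.3861 m/s = 45.6 mph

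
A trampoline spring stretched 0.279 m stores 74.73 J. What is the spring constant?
k = 2·PE/x² = 2·74.73/(0.279)² = 1920 N/m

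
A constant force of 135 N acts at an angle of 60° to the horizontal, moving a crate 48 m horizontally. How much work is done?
W = F·d·cosθ = (135)(48)cos(60°) = 3240 J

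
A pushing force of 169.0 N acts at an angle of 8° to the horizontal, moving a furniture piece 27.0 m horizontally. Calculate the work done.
W = F·d·cosθ = (169.0)(27.0)cos(8°) = 4519 J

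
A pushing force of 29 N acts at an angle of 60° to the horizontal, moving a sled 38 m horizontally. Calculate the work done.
W = F·d·cosθ = (29)(38)cos(60°) = 551.0 J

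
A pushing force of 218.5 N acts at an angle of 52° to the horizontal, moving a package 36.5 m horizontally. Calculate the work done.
W = F·d·cosθ = (218.5)(36.5)cos(52°) = 4910 J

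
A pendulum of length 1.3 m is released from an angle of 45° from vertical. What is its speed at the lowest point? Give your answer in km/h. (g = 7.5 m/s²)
h = L(1 − cosθ) = 1.3(1 − cos45°) = 0.380761 m
v = √(2gh) = √(2·7.5·0.380761) = 2.38986 m/s = 8.603 km/h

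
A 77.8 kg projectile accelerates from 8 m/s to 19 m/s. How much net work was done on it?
W = ΔKE = ½m(v₂² − v₁²) = ½(77.8)(19² − 8²) = 11553.3 J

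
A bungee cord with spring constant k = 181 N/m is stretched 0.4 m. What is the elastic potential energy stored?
PE = ½kx² = ½(181)(0.4)² = 14.48 J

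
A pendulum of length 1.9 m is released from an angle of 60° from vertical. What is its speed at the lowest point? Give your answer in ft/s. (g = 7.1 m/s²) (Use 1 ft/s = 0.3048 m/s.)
h = L(1 − cosθ) = 1.9(1 − cos60°) = 0.95 m
v = √(2gh) = √(2·7.1·0.95) = 3.67287 m/s = 12.05 ft/s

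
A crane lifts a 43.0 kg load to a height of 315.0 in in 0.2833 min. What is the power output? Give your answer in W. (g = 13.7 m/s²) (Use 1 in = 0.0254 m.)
Convert to SI: m = 43.0 kg, h = 8.001 m, t = 16.998 s
P = mgh/t = (43.0)(13.7)(8.001)/16.998 = 277.3 W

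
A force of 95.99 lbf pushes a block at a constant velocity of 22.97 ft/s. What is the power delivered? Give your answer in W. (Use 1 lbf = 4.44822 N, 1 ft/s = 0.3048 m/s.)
Convert to SI: F = 426.985 N, v = 7.00126 m/s
P = Fv = (426.985)(7.00126) = 2989 W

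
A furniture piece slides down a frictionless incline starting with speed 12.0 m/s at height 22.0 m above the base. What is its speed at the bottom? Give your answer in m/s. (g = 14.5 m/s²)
½mv₀² + mgh = ½mv² ⇒ v = √(v₀² + 2gh) = √(12.0² + 2·14.5·22.0) = 27.96 m/s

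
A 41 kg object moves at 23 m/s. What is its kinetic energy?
KE = ½mv² = ½(41)(23)² = 10844.5 J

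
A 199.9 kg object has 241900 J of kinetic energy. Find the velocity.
v = √(2·KE/m) = √(2·241900/199.9) = 49.2 m/s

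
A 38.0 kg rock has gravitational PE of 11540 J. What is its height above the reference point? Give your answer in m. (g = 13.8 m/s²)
h = PE/(mg) = 11540.0/(38.0·13.8) = 22.01 m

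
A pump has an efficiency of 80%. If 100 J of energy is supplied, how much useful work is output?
W_out = η·W_in = 0.8·100 = 80.0 J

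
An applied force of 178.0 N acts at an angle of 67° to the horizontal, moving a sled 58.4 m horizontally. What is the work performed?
W = F·d·cosθ = (178.0)(58.4)cos(67°) = 4062 J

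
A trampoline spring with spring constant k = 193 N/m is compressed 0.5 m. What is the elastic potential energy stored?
PE = ½kx² = ½(193)(0.5)² = 24.13 J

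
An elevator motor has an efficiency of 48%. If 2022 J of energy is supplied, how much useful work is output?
W_out = η·W_in = 0.48·2022 = 970.56 J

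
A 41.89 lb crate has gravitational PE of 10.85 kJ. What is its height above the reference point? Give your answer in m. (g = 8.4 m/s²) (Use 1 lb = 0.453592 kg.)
Convert to SI: m = 19.001 kg, PE = 10850.0 J
h = PE/(mg) = 10850.0/(19.001·8.4) = 67.98 m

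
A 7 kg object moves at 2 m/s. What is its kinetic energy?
KE = ½mv² = ½(7)(2)² = 14.0 J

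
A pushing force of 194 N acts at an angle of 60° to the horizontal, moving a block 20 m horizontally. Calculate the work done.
W = F·d·cosθ = (194)(20)cos(60°) = 1940 J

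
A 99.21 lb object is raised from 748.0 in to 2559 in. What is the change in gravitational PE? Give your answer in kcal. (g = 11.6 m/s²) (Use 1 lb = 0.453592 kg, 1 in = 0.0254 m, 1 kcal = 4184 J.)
Convert to SI: m = 45.0009 kg, Δh = 45.9994 m
ΔPE = mgΔh = (45.0009)(11.6)(45.9994) = 24012.1 J = 5.739 kcal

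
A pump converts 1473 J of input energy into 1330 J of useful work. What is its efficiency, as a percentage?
η = W_out/W_in = 1330/1473 = 90.29%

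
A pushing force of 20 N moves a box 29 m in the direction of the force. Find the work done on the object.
W = F·d = (20)(29) = 580.0 J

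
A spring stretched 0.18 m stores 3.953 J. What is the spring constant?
k = 2·PE/x² = 2·3.953/(0.18)² = 244.0 N/m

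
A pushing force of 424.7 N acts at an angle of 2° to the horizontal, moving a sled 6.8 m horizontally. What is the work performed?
W = F·d·cosθ = (424.7)(6.8)cos(2°) = 2886 J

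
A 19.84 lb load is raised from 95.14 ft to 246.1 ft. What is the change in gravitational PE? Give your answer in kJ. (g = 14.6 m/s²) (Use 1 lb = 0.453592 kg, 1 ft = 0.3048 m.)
Convert to SI: m = 8.99927 kg, Δh = 46.0126 m
ΔPE = mgΔh = (8.99927)(14.6)(46.0126) = 6045.56 J = 6.046 kJ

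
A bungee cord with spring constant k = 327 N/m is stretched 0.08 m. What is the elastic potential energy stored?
PE = ½kx² = ½(327)(0.08)² = 1.046 J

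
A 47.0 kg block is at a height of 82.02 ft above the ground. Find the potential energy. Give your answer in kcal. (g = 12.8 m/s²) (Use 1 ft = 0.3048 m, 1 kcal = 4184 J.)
Convert to SI: m = 47.0 kg, h = 24.9997 m
PE = mgh = (47.0)(12.8)(24.9997) = 15039.8 J = 3.595 kcal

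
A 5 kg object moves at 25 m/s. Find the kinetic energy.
KE = ½mv² = ½(5)(25)² = 1562.5 J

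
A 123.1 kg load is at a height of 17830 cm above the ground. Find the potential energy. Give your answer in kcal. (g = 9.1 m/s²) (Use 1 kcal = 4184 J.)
Convert to SI: m = 123.1 kg, h = 178.3 m
PE = mgh = (123.1)(9.1)(178.3) = 199733 J = 47.74 kcal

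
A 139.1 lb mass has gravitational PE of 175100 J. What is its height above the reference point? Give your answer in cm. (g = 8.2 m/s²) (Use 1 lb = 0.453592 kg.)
Convert to SI: m = 63.0946 kg, PE = 175100 J
h = PE/(mg) = 175100/(63.0946·8.2) = 338.439 m = 33840 cm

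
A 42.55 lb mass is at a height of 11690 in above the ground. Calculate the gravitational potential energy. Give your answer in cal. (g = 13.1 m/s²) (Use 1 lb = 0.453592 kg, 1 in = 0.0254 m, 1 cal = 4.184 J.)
Convert to SI: m = 19.3003 kg, h = 296.926 m
PE = mgh = (19.3003)(13.1)(296.926) = 75073.1 J = 17940 cal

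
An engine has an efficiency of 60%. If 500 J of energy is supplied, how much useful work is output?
W_out = η·W_in = 0.6·500 = 300.0 J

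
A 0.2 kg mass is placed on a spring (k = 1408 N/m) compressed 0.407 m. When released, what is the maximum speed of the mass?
½kx² = ½mv² ⇒ v = x√(k/m) = (0.407)√(1408/0.2) = 34.15 m/s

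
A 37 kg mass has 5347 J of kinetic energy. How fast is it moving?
v = √(2·KE/m) = √(2·5347/37) = 17.0 m/s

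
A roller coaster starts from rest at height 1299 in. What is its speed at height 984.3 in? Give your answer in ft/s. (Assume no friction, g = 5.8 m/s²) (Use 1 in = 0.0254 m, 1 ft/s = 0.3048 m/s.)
Convert to SI: h₁−h₂ = 7.99338 m
mgh₁ = mgh₂ + ½mv² ⇒ v = √(2g(h₁−h₂)) = √(2·5.8·7.99338) = 9.62929 m/s = 31.59 ft/s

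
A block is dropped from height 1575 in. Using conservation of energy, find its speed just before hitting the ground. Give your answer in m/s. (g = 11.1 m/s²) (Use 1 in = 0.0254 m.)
Convert to SI: h = 40.005 m
mgh = ½mv² ⇒ v = √(2gh) = √(2·11.1·40.005) = 29.8 m/s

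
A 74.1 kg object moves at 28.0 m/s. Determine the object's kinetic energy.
KE = ½mv² = ½(74.1)(28.0)² = 29050 J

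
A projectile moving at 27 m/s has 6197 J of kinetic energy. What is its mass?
m = 2·KE/v² = 2·6197/(27)² = 17.0 kg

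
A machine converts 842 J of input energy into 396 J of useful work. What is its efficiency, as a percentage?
η = W_out/W_in = 396/842 = 47.03%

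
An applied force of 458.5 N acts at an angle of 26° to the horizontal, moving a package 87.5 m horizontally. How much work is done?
W = F·d·cosθ = (458.5)(87.5)cos(26°) = 36060 J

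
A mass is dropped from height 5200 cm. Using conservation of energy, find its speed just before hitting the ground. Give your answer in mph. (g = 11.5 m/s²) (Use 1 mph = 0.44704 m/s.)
Convert to SI: h = 52.0 m
mgh = ½mv² ⇒ v = √(2gh) = √(2·11.5·52.0) = 34.5832 m/s = 77.36 mph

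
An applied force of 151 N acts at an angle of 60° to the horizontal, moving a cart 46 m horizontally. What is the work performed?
W = F·d·cosθ = (151)(46)cos(60°) = 3473 J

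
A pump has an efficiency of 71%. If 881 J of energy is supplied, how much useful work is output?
W_out = η·W_in = 0.71·881 = 625.51 J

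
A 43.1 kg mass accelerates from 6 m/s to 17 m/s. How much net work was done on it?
W = ΔKE = ½m(v₂² − v₁²) = ½(43.1)(17² − 6²) = 5452.15 J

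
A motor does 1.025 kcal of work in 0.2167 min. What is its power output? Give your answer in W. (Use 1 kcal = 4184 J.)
Convert to SI: W = 4288.6 J, t = 13.002 s
P = W/t = 4288.6/13.002 = 329.8 W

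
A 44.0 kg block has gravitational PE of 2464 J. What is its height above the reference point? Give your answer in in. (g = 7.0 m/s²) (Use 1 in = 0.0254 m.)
h = PE/(mg) = 2464.0/(44.0·7.0) = 8.0 m = 315.0 in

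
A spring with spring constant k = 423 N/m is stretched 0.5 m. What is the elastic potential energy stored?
PE = ½kx² = ½(423)(0.5)² = 52.88 J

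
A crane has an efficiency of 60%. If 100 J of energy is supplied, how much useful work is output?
W_out = η·W_in = 0.6·100 = 60.0 J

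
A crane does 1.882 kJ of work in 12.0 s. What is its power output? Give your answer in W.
Convert to SI: W = 1882.0 J, t = 12.0 s
P = W/t = 1882.0/12.0 = 156.8 W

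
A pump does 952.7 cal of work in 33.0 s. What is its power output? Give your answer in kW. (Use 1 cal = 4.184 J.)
Convert to SI: W = 3986.1 J, t = 33.0 s
P = W/t = 3986.1/33.0 = 120.791 W = 0.1208 kW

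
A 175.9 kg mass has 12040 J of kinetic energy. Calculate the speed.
v = √(2·KE/m) = √(2·12040/175.9) = 11.7 m/s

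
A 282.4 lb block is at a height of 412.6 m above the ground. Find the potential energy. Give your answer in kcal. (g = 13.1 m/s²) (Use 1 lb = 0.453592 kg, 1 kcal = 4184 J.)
Convert to SI: m = 128.094 kg, h = 412.6 m
PE = mgh = (128.094)(13.1)(412.6) = 692358 J = 165.5 kcal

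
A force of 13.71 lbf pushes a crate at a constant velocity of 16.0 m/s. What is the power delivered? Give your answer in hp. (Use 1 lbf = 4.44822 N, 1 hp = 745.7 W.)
Convert to SI: F = 60.9851 N, v = 16.0 m/s
P = Fv = (60.9851)(16.0) = 975.762 W = 1.309 hp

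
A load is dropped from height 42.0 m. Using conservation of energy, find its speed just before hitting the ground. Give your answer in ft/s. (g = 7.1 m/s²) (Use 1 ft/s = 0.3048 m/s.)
mgh = ½mv² ⇒ v = √(2gh) = √(2·7.1·42.0) = 24.4213 m/s = 80.12 ft/s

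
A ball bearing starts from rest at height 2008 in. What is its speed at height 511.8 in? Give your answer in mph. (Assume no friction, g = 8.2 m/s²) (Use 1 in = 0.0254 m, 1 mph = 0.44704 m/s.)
Convert to SI: h₁−h₂ = 38.0035 m
mgh₁ = mgh₂ + ½mv² ⇒ v = √(2g(h₁−h₂)) = √(2·8.2·38.0035) = 24.9651 m/s = 55.85 mph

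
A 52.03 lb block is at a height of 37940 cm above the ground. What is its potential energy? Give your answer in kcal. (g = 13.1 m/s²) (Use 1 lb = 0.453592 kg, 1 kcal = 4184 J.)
Convert to SI: m = 23.6004 kg, h = 379.4 m
PE = mgh = (23.6004)(13.1)(379.4) = 117297 J = 28.03 kcal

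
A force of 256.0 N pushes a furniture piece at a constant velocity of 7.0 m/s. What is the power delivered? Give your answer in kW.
P = Fv = (256.0)(7.0) = 1792.0 W = 1.792 kW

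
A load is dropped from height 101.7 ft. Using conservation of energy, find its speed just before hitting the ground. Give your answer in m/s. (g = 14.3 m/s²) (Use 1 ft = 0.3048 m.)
Convert to SI: h = 30.9982 m
mgh = ½mv² ⇒ v = √(2gh) = √(2·14.3·30.9982) = 29.77 m/s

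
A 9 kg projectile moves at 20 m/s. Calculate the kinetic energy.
KE = ½mv² = ½(9)(20)² = 1800.0 J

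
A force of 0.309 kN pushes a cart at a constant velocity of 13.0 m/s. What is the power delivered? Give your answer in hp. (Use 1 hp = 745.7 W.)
Convert to SI: F = 309.0 N, v = 13.0 m/s
P = Fv = (309.0)(13.0) = 4017.0 W = 5.387 hp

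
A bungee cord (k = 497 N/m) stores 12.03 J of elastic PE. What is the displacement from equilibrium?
x = √(2·PE/k) = √(2·12.03/497) = 0.22 m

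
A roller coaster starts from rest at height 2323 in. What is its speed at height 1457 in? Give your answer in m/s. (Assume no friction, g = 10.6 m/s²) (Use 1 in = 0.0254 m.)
Convert to SI: h₁−h₂ = 21.9964 m
mgh₁ = mgh₂ + ½mv² ⇒ v = √(2g(h₁−h₂)) = √(2·10.6·21.9964) = 21.59 m/s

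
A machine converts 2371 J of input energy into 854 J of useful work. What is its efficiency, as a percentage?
η = W_out/W_in = 854/2371 = 36.02%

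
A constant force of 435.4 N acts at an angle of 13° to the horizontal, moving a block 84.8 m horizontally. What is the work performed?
W = F·d·cosθ = (435.4)(84.8)cos(13°) = 35980 J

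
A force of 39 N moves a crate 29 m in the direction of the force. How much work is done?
W = F·d = (39)(29) = 1131 J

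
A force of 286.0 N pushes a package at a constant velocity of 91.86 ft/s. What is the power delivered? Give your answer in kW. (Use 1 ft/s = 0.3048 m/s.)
Convert to SI: F = 286.0 N, v = 27.9989 m/s
P = Fv = (286.0)(27.9989) = 8007.69 W = 8.008 kW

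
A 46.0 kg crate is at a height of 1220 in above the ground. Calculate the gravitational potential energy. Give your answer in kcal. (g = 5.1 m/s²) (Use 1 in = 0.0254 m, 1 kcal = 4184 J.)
Convert to SI: m = 46.0 kg, h = 30.988 m
PE = mgh = (46.0)(5.1)(30.988) = 7269.78 J = 1.738 kcal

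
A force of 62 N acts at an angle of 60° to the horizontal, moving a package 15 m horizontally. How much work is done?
W = F·d·cosθ = (62)(15)cos(60°) = 465.0 J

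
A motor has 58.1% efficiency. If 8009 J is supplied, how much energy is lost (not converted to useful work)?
W_lost = W_in(1 − η) = 8009·(1 − 0.581) = 3356 J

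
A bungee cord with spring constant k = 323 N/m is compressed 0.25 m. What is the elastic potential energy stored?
PE = ½kx² = ½(323)(0.25)² = 10.09 J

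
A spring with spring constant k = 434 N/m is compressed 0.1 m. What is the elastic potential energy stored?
PE = ½kx² = ½(434)(0.1)² = 2.17 J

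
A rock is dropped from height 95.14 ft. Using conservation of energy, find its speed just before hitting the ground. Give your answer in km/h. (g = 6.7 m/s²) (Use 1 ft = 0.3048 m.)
Convert to SI: h = 28.9987 m
mgh = ½mv² ⇒ v = √(2gh) = √(2·6.7·28.9987) = 19.71249 m/s = 70.96 km/h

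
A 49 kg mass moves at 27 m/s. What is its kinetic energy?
KE = ½mv² = ½(49)(27)² = 17860.5 J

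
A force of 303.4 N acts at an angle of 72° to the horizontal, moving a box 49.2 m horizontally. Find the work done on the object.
W = F·d·cosθ = (303.4)(49.2)cos(72°) = 4613 J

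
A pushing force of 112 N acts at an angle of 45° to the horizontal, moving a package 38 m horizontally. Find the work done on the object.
W = F·d·cosθ = (112)(38)cos(45°) = 3009 J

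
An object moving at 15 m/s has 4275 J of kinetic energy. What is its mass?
m = 2·KE/v² = 2·4275/(15)² = 38.0 kg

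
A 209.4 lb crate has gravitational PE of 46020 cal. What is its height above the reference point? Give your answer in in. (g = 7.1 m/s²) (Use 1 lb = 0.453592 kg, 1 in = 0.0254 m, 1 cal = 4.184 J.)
Convert to SI: m = 94.9822 kg, PE = 192548 J
h = PE/(mg) = 192548/(94.9822·7.1) = 285.521 m = 11240 in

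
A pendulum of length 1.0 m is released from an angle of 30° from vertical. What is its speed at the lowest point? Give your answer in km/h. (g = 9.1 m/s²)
h = L(1 − cosθ) = 1.0(1 − cos30°) = 0.133975 m
v = √(2gh) = √(2·9.1·0.133975) = 1.56152 m/s = 5.621 km/h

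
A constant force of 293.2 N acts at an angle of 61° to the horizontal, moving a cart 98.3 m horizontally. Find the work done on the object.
W = F·d·cosθ = (293.2)(98.3)cos(61°) = 13970 J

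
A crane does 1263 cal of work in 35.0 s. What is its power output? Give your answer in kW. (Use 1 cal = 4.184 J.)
Convert to SI: W = 5284.39 J, t = 35.0 s
P = W/t = 5284.39/35.0 = 150.983 W = 0.151 kW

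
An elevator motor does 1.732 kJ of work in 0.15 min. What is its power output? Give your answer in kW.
Convert to SI: W = 1732.0 J, t = 9.0 s
P = W/t = 1732.0/9.0 = 192.444 W = 0.1924 kW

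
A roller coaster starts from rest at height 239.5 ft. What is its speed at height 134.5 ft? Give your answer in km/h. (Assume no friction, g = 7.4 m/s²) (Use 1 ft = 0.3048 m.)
Convert to SI: h₁−h₂ = 32.004 m
mgh₁ = mgh₂ + ½mv² ⇒ v = √(2g(h₁−h₂)) = √(2·7.4·32.004) = 21.7637 m/s = 78.35 km/h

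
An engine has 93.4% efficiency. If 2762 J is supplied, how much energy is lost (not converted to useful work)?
W_lost = W_in(1 − η) = 2762·(1 − 0.934) = 182.3 J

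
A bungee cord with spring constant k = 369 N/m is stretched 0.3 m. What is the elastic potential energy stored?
PE = ½kx² = ½(369)(0.3)² = 16.61 J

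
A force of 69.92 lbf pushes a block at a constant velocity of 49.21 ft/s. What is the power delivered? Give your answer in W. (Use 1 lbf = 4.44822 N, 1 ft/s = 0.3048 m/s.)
Convert to SI: F = 311.02 N, v = 14.9992 m/s
P = Fv = (311.02)(14.9992) = 4665 W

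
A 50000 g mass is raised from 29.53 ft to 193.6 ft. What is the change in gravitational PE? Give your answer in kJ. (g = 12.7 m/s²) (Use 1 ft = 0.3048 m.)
Convert to SI: m = 50.0 kg, Δh = 50.0085 m
ΔPE = mgΔh = (50.0)(12.7)(50.0085) = 31755.4 J = 31.76 kJ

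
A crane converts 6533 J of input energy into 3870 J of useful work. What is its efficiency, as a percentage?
η = W_out/W_in = 3870/6533 = 59.24%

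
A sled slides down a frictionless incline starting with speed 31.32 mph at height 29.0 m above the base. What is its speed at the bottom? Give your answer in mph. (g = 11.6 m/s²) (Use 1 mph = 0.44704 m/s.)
Convert to SI: v₀ = 14.0013 m/s, h = 29.0 m
½mv₀² + mgh = ½mv² ⇒ v = √(v₀² + 2gh) = √(14.0013² + 2·11.6·29.0) = 29.476 m/s = 65.94 mph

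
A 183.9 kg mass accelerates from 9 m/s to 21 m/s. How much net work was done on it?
W = ΔKE = ½m(v₂² − v₁²) = ½(183.9)(21² − 9²) = 33102.0 J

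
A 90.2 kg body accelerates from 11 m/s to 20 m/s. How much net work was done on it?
W = ΔKE = ½m(v₂² − v₁²) = ½(90.2)(20² − 11²) = 12582.9 J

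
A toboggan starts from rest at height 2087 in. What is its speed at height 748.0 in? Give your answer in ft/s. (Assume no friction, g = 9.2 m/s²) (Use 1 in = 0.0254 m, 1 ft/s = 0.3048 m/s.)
Convert to SI: h₁−h₂ = 34.0106 m
mgh₁ = mgh₂ + ½mv² ⇒ v = √(2g(h₁−h₂)) = √(2·9.2·34.0106) = 25.0159 m/s = 82.07 ft/s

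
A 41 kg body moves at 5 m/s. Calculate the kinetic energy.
KE = ½mv² = ½(41)(5)² = 512.5 J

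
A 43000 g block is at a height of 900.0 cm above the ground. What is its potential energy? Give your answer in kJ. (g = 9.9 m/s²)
Convert to SI: m = 43.0 kg, h = 9.0 m
PE = mgh = (43.0)(9.9)(9.0) = 3831.3 J = 3.831 kJ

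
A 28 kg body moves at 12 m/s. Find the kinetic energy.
KE = ½mv² = ½(28)(12)² = 2016.0 J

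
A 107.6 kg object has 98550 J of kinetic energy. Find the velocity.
v = √(2·KE/m) = √(2·98550/107.6) = 42.8 m/s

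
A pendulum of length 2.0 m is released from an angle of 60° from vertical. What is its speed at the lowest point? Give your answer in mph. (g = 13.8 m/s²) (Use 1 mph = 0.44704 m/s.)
h = L(1 − cosθ) = 2.0(1 − cos60°) = 1.0 m
v = √(2gh) = √(2·13.8·1.0) = 5.25357 m/s = 11.75 mph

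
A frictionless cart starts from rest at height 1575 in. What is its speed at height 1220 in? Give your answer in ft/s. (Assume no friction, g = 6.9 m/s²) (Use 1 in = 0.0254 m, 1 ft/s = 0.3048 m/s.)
Convert to SI: h₁−h₂ = 9.017 m
mgh₁ = mgh₂ + ½mv² ⇒ v = √(2g(h₁−h₂)) = √(2·6.9·9.017) = 11.155 m/s = 36.6 ft/s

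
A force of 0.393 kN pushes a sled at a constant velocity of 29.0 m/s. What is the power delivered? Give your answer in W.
Convert to SI: F = 393.0 N, v = 29.0 m/s
P = Fv = (393.0)(29.0) = 11400 W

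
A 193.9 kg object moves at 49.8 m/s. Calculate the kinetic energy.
KE = ½mv² = ½(193.9)(49.8)² = 240400 J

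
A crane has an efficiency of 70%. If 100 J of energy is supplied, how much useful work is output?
W_out = η·W_in = 0.7·100 = 70.0 J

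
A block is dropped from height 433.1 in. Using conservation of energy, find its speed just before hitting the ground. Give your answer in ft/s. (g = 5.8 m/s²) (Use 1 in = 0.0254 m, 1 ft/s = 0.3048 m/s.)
Convert to SI: h = 11.0007 m
mgh = ½mv² ⇒ v = √(2gh) = √(2·5.8·11.0007) = 11.2964 m/s = 37.06 ft/s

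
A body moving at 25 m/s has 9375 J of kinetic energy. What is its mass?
m = 2·KE/v² = 2·9375/(25)² = 30.0 kg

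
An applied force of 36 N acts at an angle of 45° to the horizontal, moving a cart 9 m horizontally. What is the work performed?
W = F·d·cosθ = (36)(9)cos(45°) = 229.1 J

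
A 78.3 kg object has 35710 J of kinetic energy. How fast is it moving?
v = √(2·KE/m) = √(2·35710/78.3) = 30.2 m/s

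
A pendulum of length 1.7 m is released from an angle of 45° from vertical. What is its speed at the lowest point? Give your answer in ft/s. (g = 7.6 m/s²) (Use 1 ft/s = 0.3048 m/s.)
h = L(1 − cosθ) = 1.7(1 − cos45°) = 0.497918 m
v = √(2gh) = √(2·7.6·0.497918) = 2.75107 m/s = 9.026 ft/s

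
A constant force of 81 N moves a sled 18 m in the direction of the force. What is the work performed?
W = F·d = (81)(18) = 1458 J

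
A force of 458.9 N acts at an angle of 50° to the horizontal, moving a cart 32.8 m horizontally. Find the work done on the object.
W = F·d·cosθ = (458.9)(32.8)cos(50°) = 9675 J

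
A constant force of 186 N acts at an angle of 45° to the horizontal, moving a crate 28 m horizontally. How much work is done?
W = F·d·cosθ = (186)(28)cos(45°) = 3683 J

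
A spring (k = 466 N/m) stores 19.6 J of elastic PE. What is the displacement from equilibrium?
x = √(2·PE/k) = √(2·19.6/466) = 0.29 m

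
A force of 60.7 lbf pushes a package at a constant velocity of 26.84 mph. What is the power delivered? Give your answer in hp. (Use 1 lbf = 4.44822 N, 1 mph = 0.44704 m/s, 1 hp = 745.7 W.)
Convert to SI: F = 270.007 N, v = 11.9986 m/s
P = Fv = (270.007)(11.9986) = 3239.69 W = 4.344 hp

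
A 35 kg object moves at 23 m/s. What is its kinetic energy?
KE = ½mv² = ½(35)(23)² = 9257.5 J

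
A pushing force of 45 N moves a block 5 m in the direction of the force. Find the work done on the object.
W = F·d = (45)(5) = 225.0 J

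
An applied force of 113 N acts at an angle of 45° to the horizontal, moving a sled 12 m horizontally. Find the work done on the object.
W = F·d·cosθ = (113)(12)cos(45°) = 958.8 J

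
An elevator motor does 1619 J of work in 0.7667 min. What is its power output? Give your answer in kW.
Convert to SI: W = 1619.0 J, t = 46.002 s
P = W/t = 1619.0/46.002 = 35.1941 W = 0.03519 kW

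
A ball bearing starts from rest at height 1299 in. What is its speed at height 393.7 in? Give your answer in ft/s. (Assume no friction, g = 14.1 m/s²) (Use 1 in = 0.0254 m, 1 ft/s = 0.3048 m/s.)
Convert to SI: h₁−h₂ = 22.9946 m
mgh₁ = mgh₂ + ½mv² ⇒ v = √(2g(h₁−h₂)) = √(2·14.1·22.9946) = 25.4646 m/s = 83.55 ft/s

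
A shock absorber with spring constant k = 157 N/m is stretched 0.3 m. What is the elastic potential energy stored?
PE = ½kx² = ½(157)(0.3)² = 7.065 J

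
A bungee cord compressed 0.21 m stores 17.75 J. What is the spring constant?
k = 2·PE/x² = 2·17.75/(0.21)² = 805.0 N/m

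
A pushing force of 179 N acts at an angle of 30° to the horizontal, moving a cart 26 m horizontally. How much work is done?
W = F·d·cosθ = (179)(26)cos(30°) = 4030 J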